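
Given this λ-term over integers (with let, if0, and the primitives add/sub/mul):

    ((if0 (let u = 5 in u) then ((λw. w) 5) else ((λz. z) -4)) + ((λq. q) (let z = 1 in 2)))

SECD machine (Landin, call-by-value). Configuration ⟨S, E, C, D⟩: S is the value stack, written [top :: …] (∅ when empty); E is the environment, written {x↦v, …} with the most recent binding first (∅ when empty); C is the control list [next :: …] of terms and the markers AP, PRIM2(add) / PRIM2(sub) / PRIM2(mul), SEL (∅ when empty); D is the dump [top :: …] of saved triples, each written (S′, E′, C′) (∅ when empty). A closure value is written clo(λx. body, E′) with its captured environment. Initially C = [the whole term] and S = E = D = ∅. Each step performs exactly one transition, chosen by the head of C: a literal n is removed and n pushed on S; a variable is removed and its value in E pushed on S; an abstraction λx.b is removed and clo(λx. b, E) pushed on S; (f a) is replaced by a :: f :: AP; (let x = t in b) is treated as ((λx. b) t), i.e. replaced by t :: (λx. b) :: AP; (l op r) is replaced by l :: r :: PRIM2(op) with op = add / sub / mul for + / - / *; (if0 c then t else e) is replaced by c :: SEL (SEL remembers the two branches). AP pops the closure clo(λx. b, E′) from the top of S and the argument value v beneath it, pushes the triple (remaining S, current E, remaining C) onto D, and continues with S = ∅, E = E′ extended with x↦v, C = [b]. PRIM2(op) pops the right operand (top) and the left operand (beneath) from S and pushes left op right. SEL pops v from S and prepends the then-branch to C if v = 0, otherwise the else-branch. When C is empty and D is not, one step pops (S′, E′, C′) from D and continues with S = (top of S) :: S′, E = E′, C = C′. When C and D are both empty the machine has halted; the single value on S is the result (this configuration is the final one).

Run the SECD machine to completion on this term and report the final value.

[0] ⟨S=∅; E=∅; C=[((if0 (let u = 5 in u) then ((λw. w) 5) else ((λz. z) -4)) + ((λq. q) (let z = 1 in 2)))]; D=∅⟩
[1] ⟨S=∅; E=∅; C=[(if0 (let u = 5 in u) then ((λw. w) 5) else ((λz. z) -4)) :: ((λq. q) (let z = 1 in 2)) :: PRIM2(add)]; D=∅⟩
[2] ⟨S=∅; E=∅; C=[(let u = 5 in u) :: SEL :: ((λq. q) (let z = 1 in 2)) :: PRIM2(add)]; D=∅⟩
[3] ⟨S=∅; E=∅; C=[5 :: (λu. u) :: AP :: SEL :: ((λq. q) (let z = 1 in 2)) :: PRIM2(add)]; D=∅⟩
[4] ⟨S=[5]; E=∅; C=[(λu. u) :: AP :: SEL :: ((λq. q) (let z = 1 in 2)) :: PRIM2(add)]; D=∅⟩
[5] ⟨S=[clo(λu. u, ∅) :: 5]; E=∅; C=[AP :: SEL :: ((λq. q) (let z = 1 in 2)) :: PRIM2(add)]; D=∅⟩
[6] ⟨S=∅; E={u↦5}; C=[u]; D=[(∅, ∅, [SEL :: ((λq. q) (let z = 1 in 2)) :: PRIM2(add)])]⟩
[7] ⟨S=[5]; E={u↦5}; C=∅; D=[(∅, ∅, [SEL :: ((λq. q) (let z = 1 in 2)) :: PRIM2(add)])]⟩
[8] ⟨S=[5]; E=∅; C=[SEL :: ((λq. q) (let z = 1 in 2)) :: PRIM2(add)]; D=∅⟩
[9] ⟨S=∅; E=∅; C=[((λz. z) -4) :: ((λq. q) (let z = 1 in 2)) :: PRIM2(add)]; D=∅⟩
[10] ⟨S=∅; E=∅; C=[-4 :: (λz. z) :: AP :: ((λq. q) (let z = 1 in 2)) :: PRIM2(add)]; D=∅⟩
[11] ⟨S=[-4]; E=∅; C=[(λz. z) :: AP :: ((λq. q) (let z = 1 in 2)) :: PRIM2(add)]; D=∅⟩
[12] ⟨S=[clo(λz. z, ∅) :: -4]; E=∅; C=[AP :: ((λq. q) (let z = 1 in 2)) :: PRIM2(add)]; D=∅⟩
[13] ⟨S=∅; E={z↦-4}; C=[z]; D=[(∅, ∅, [((λq. q) (let z = 1 in 2)) :: PRIM2(add)])]⟩
[14] ⟨S=[-4]; E={z↦-4}; C=∅; D=[(∅, ∅, [((λq. q) (let z = 1 in 2)) :: PRIM2(add)])]⟩
[15] ⟨S=[-4]; E=∅; C=[((λq. q) (let z = 1 in 2)) :: PRIM2(add)]; D=∅⟩
[16] ⟨S=[-4]; E=∅; C=[(let z = 1 in 2) :: (λq. q) :: AP :: PRIM2(add)]; D=∅⟩
[17] ⟨S=[-4]; E=∅; C=[1 :: (λz. 2) :: AP :: (λq. q) :: AP :: PRIM2(add)]; D=∅⟩
[18] ⟨S=[1 :: -4]; E=∅; C=[(λz. 2) :: AP :: (λq. q) :: AP :: PRIM2(add)]; D=∅⟩
[19] ⟨S=[clo(λz. 2, ∅) :: 1 :: -4]; E=∅; C=[AP :: (λq. q) :: AP :: PRIM2(add)]; D=∅⟩
[20] ⟨S=∅; E={z↦1}; C=[2]; D=[([-4], ∅, [(λq. q) :: AP :: PRIM2(add)])]⟩
[21] ⟨S=[2]; E={z↦1}; C=∅; D=[([-4], ∅, [(λq. q) :: AP :: PRIM2(add)])]⟩
[22] ⟨S=[2 :: -4]; E=∅; C=[(λq. q) :: AP :: PRIM2(add)]; D=∅⟩
[23] ⟨S=[clo(λq. q, ∅) :: 2 :: -4]; E=∅; C=[AP :: PRIM2(add)]; D=∅⟩
[24] ⟨S=∅; E={q↦2}; C=[q]; D=[([-4], ∅, [PRIM2(add)])]⟩
[25] ⟨S=[2]; E={q↦2}; C=∅; D=[([-4], ∅, [PRIM2(add)])]⟩
[26] ⟨S=[2 :: -4]; E=∅; C=[PRIM2(add)]; D=∅⟩
[27] ⟨S=[-2]; E=∅; C=∅; D=∅⟩
→ final value -2

Answer: -2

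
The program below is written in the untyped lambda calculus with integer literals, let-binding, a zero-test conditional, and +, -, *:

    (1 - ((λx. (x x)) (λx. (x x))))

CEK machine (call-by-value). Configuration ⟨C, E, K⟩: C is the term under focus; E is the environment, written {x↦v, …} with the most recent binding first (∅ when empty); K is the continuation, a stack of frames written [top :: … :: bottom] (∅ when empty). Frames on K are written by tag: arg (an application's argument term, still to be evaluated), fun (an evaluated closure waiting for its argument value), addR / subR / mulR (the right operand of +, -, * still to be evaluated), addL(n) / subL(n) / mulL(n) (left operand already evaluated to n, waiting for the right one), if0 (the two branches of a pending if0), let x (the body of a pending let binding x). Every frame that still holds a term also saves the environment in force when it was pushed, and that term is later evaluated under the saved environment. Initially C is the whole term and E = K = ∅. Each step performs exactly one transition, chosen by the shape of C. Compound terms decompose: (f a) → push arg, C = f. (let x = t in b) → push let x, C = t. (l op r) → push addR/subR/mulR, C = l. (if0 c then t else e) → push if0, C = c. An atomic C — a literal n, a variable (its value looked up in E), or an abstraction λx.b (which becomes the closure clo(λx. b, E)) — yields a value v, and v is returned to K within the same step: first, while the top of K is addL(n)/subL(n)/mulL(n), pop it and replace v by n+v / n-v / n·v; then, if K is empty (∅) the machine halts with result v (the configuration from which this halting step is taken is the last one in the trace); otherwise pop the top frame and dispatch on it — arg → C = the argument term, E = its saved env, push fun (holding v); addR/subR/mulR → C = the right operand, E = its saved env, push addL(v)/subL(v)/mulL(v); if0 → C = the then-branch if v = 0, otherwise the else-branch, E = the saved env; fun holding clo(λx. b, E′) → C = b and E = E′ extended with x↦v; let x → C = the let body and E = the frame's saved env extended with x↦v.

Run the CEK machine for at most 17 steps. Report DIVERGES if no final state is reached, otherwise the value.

Answer: DIVERGES (no final state within 17 steps)

Derivation:
step 0: [C=(1 - ((λx. (x x)) (λx. (x x)))) | E=∅ | K=∅]
step 1: [C=1 | E=∅ | K=[subR]]
step 2: [C=((λx. (x x)) (λx. (x x))) | E=∅ | K=[subL(1)]]
step 3: [C=(λx. (x x)) | E=∅ | K=[arg :: subL(1)]]
step 4: [C=(λx. (x x)) | E=∅ | K=[fun :: subL(1)]]
step 5: [C=(x x) | E={x↦clo(λx. (x x), ∅)} | K=[subL(1)]]
step 6: [C=x | E={x↦clo(λx. (x x), ∅)} | K=[arg :: subL(1)]]
step 7: [C=x | E={x↦clo(λx. (x x), ∅)} | K=[fun :: subL(1)]]
… configuration repeats with period 3 (steps 5–7 recur indefinitely) …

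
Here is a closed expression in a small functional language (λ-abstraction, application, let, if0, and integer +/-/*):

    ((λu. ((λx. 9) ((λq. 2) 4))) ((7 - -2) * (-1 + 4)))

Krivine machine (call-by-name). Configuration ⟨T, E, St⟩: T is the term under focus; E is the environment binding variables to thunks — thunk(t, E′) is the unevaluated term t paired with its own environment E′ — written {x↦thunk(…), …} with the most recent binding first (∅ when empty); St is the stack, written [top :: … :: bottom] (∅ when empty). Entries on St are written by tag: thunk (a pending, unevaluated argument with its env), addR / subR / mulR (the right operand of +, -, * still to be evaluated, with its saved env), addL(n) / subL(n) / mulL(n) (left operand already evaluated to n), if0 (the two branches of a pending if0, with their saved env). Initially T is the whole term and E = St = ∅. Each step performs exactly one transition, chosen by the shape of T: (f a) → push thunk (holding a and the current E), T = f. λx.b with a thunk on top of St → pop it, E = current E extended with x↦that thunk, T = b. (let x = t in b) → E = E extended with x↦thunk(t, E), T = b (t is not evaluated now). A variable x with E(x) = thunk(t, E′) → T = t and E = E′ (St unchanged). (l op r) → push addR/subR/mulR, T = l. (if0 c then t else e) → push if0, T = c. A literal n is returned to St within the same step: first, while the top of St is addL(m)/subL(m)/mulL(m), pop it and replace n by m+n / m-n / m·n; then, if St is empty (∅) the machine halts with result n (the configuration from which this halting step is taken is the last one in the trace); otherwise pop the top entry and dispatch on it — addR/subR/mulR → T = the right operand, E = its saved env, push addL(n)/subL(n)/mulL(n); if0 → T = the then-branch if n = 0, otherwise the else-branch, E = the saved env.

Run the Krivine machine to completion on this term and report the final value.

Answer: 9

Derivation:
[0] ⟨T=((λu. ((λx. 9) ((λq. 2) 4))) ((7 - -2) * (-1 + 4))); E=∅; St=∅⟩
[1] ⟨T=(λu. ((λx. 9) ((λq. 2) 4))); E=∅; St=[thunk]⟩
[2] ⟨T=((λx. 9) ((λq. 2) 4)); E={u↦thunk(((7 - -2) * (-1 + 4)), ∅)}; St=∅⟩
[3] ⟨T=(λx. 9); E={u↦thunk(((7 - -2) * (-1 + 4)), ∅)}; St=[thunk]⟩
[4] ⟨T=9; E={x↦thunk(((λq. 2) 4), {u↦thunk(((7 - -2) * (-1 + 4)), ∅)}), u↦thunk(((7 - -2) * (-1 + 4)), ∅)}; St=∅⟩
→ final value 9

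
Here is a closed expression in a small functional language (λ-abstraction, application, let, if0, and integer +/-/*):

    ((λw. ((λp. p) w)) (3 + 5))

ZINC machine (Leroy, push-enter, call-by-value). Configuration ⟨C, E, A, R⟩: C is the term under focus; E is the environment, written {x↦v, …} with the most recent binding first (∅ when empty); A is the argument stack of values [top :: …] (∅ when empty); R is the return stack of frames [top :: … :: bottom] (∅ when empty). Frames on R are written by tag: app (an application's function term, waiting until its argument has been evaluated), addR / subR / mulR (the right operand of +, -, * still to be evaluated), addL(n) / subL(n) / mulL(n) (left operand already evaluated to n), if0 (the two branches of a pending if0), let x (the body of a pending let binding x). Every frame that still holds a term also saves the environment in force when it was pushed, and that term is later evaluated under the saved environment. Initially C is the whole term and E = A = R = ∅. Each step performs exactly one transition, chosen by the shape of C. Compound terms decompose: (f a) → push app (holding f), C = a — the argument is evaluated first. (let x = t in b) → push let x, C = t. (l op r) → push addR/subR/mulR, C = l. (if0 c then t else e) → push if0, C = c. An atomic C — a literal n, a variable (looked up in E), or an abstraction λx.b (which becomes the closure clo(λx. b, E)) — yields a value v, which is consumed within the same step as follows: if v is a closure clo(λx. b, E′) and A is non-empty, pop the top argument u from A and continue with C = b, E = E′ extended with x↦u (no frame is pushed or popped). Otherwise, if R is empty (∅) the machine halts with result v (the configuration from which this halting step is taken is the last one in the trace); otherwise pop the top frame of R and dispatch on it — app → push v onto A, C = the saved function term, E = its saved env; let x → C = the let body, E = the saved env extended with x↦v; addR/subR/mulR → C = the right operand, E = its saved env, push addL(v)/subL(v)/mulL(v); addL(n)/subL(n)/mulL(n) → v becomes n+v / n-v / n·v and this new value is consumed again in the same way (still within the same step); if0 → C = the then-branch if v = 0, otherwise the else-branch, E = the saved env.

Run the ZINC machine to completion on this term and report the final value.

t=0: ⟨C=((λw. ((λp. p) w)) (3 + 5)); E=∅; A=∅; R=∅⟩
t=1: ⟨C=(3 + 5); E=∅; A=∅; R=[app]⟩
t=2: ⟨C=3; E=∅; A=∅; R=[addR :: app]⟩
t=3: ⟨C=5; E=∅; A=∅; R=[addL(3) :: app]⟩
t=4: ⟨C=(λw. ((λp. p) w)); E=∅; A=[8]; R=∅⟩
t=5: ⟨C=((λp. p) w); E={w↦8}; A=∅; R=∅⟩
t=6: ⟨C=w; E={w↦8}; A=∅; R=[app]⟩
t=7: ⟨C=(λp. p); E={w↦8}; A=[8]; R=∅⟩
t=8: ⟨C=p; E={p↦8, w↦8}; A=∅; R=∅⟩
→ final value 8

Answer: 8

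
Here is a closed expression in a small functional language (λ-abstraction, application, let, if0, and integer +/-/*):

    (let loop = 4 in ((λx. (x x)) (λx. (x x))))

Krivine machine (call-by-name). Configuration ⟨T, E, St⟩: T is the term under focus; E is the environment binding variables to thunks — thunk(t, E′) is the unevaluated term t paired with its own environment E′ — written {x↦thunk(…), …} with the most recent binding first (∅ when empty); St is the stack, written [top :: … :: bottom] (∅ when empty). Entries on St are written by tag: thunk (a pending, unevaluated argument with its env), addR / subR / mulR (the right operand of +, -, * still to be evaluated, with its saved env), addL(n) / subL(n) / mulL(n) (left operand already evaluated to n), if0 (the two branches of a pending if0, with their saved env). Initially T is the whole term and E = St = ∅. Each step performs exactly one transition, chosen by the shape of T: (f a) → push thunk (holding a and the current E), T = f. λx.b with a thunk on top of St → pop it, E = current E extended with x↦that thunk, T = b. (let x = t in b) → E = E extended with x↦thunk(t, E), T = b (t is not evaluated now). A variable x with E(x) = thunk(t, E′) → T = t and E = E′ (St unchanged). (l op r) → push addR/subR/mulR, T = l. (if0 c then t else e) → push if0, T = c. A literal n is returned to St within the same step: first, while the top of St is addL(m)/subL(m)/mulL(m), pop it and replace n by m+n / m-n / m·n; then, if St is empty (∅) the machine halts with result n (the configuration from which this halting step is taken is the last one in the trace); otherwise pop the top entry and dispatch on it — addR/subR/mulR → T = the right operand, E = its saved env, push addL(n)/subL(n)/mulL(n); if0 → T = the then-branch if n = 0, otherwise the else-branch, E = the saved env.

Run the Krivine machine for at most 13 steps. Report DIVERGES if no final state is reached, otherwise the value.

Answer: DIVERGES (no final state within 13 steps)

Derivation:
step 0: [T=(let loop = 4 in ((λx. (x x)) (λx. (x x)))) | E=∅ | St=∅]
step 1: [T=((λx. (x x)) (λx. (x x))) | E={loop↦thunk(4, ∅)} | St=∅]
step 2: [T=(λx. (x x)) | E={loop↦thunk(4, ∅)} | St=[thunk]]
step 3: [T=(x x) | E={x↦thunk((λx. (x x)), {loop↦thunk(4, ∅)}), loop↦thunk(4, ∅)} | St=∅]
step 4: [T=x | E={x↦thunk((λx. (x x)), {loop↦thunk(4, ∅)}), loop↦thunk(4, ∅)} | St=[thunk]]
step 5: [T=(λx. (x x)) | E={loop↦thunk(4, ∅)} | St=[thunk]]
step 6: [T=(x x) | E={x↦thunk(x, {x↦thunk((λx. (x x)), {loop↦thunk(4, ∅)}), loop↦thunk(4, ∅)}), loop↦thunk(4, ∅)} | St=∅]
step 7: [T=x | E={x↦thunk(x, {x↦thunk((λx. (x x)), {loop↦thunk(4, ∅)}), loop↦thunk(4, ∅)}), loop↦thunk(4, ∅)} | St=[thunk]]
step 8: [T=x | E={x↦thunk((λx. (x x)), {loop↦thunk(4, ∅)}), loop↦thunk(4, ∅)} | St=[thunk]]
step 9: [T=(λx. (x x)) | E={loop↦thunk(4, ∅)} | St=[thunk]]
step 10: [T=(x x) | E={x↦thunk(x, {x↦thunk(x, {x↦thunk((λx. (x x)), {loop↦thunk(4, ∅)}), loop↦thunk(4, ∅)}), loop↦thunk(4, ∅)}), loop↦thunk(4, ∅)} | St=∅]
step 11: [T=x | E={x↦thunk(x, {x↦thunk(x, {x↦thunk((λx. (x x)), {loop↦thunk(4, ∅)}), loop↦thunk(4, ∅)}), loop↦thunk(4, ∅)}), loop↦thunk(4, ∅)} | St=[thunk]]
step 12: [T=x | E={x↦thunk(x, {x↦thunk((λx. (x x)), {loop↦thunk(4, ∅)}), loop↦thunk(4, ∅)}), loop↦thunk(4, ∅)} | St=[thunk]]
step 13: [T=x | E={x↦thunk((λx. (x x)), {loop↦thunk(4, ∅)}), loop↦thunk(4, ∅)} | St=[thunk]]
→ 13 transitions taken and the configuration is still not final: no result within 13 steps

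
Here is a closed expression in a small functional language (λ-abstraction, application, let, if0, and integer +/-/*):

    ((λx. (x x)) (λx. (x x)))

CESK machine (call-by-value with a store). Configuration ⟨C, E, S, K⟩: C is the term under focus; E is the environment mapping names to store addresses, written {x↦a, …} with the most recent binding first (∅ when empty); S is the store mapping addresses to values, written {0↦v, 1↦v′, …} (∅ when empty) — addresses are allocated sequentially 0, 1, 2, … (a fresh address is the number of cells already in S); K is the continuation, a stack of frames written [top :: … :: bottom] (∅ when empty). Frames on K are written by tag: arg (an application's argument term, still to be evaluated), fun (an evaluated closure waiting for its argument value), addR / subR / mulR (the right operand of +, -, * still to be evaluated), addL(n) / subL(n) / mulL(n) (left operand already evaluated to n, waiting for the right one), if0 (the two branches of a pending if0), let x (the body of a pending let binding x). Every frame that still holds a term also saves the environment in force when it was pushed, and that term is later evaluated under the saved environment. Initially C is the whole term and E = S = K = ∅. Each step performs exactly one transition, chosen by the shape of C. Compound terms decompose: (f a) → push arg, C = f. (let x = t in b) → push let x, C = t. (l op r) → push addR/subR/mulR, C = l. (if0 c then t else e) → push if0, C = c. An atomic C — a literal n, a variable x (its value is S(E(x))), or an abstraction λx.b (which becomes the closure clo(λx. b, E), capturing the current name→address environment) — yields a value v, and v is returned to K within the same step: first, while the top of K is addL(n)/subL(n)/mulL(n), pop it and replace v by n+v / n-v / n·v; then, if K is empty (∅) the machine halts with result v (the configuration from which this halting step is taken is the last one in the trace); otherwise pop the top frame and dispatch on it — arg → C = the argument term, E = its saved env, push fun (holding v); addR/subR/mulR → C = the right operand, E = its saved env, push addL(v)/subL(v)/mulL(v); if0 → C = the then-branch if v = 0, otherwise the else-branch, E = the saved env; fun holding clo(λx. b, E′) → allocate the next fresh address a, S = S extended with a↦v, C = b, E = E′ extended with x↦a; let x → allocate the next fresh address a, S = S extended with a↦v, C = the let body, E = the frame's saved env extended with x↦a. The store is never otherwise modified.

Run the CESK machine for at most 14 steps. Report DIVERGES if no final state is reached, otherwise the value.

t=0: [C=((λx. (x x)) (λx. (x x))) | E=∅ | S=∅ | K=∅]
t=1: [C=(λx. (x x)) | E=∅ | S=∅ | K=[arg]]
t=2: [C=(λx. (x x)) | E=∅ | S=∅ | K=[fun]]
t=3: [C=(x x) | E={x↦0} | S={0↦clo(λx. (x x), ∅)} | K=∅]
t=4: [C=x | E={x↦0} | S={0↦clo(λx. (x x), ∅)} | K=[arg]]
t=5: [C=x | E={x↦0} | S={0↦clo(λx. (x x), ∅)} | K=[fun]]
t=6: [C=(x x) | E={x↦1} | S={0↦clo(λx. (x x), ∅), 1↦clo(λx. (x x), ∅)} | K=∅]
t=7: [C=x | E={x↦1} | S={0↦clo(λx. (x x), ∅), 1↦clo(λx. (x x), ∅)} | K=[arg]]
t=8: [C=x | E={x↦1} | S={0↦clo(λx. (x x), ∅), 1↦clo(λx. (x x), ∅)} | K=[fun]]
t=9: [C=(x x) | E={x↦2} | S={0↦clo(λx. (x x), ∅), 1↦clo(λx. (x x), ∅), 2↦clo(λx. (x x), ∅)} | K=∅]
t=10: [C=x | E={x↦2} | S={0↦clo(λx. (x x), ∅), 1↦clo(λx. (x x), ∅), 2↦clo(λx. (x x), ∅)} | K=[arg]]
t=11: [C=x | E={x↦2} | S={0↦clo(λx. (x x), ∅), 1↦clo(λx. (x x), ∅), 2↦clo(λx. (x x), ∅)} | K=[fun]]
t=12: [C=(x x) | E={x↦3} | S={0↦clo(λx. (x x), ∅), 1↦clo(λx. (x x), ∅), 2↦clo(λx. (x x), ∅), 3↦clo(λx. (x x), ∅)} | K=∅]
t=13: [C=x | E={x↦3} | S={0↦clo(λx. (x x), ∅), 1↦clo(λx. (x x), ∅), 2↦clo(λx. (x x), ∅), 3↦clo(λx. (x x), ∅)} | K=[arg]]
t=14: [C=x | E={x↦3} | S={0↦clo(λx. (x x), ∅), 1↦clo(λx. (x x), ∅), 2↦clo(λx. (x x), ∅), 3↦clo(λx. (x x), ∅)} | K=[fun]]
→ 14 transitions taken and the configuration is still not final: no result within 14 steps

Answer: DIVERGES (no final state within 14 steps)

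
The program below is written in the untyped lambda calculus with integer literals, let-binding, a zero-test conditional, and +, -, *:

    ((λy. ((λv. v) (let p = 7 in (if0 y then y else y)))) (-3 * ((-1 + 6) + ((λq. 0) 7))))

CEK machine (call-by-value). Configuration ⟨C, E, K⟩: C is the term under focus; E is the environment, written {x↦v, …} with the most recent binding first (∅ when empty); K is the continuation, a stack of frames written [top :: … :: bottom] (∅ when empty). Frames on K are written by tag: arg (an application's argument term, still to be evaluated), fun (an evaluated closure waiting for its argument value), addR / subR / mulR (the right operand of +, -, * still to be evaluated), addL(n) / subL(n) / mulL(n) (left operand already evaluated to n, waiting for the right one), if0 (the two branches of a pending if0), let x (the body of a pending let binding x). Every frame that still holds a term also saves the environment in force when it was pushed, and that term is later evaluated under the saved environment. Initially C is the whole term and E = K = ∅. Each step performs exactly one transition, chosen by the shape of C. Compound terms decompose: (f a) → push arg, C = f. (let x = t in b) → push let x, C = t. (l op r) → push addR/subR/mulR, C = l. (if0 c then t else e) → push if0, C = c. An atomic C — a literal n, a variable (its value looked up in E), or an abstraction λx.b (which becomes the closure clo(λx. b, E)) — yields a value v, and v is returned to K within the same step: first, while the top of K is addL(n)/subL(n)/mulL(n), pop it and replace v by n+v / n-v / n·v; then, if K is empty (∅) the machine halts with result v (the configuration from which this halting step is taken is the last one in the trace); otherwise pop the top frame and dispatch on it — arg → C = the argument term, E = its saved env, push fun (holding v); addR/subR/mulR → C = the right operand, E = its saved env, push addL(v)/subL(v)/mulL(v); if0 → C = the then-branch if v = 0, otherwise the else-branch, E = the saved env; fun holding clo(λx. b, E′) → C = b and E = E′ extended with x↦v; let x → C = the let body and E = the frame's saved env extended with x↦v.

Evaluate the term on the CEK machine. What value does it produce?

Answer: -15

Derivation:
t=0: [C=((λy. ((λv. v) (let p = 7 in (if0 y then y else y)))) (-3 * ((-1 + 6) + ((λq. 0) 7)))) | E=∅ | K=∅]
t=1: [C=(λy. ((λv. v) (let p = 7 in (if0 y then y else y)))) | E=∅ | K=[arg]]
t=2: [C=(-3 * ((-1 + 6) + ((λq. 0) 7))) | E=∅ | K=[fun]]
t=3: [C=-3 | E=∅ | K=[mulR :: fun]]
t=4: [C=((-1 + 6) + ((λq. 0) 7)) | E=∅ | K=[mulL(-3) :: fun]]
t=5: [C=(-1 + 6) | E=∅ | K=[addR :: mulL(-3) :: fun]]
t=6: [C=-1 | E=∅ | K=[addR :: addR :: mulL(-3) :: fun]]
t=7: [C=6 | E=∅ | K=[addL(-1) :: addR :: mulL(-3) :: fun]]
t=8: [C=((λq. 0) 7) | E=∅ | K=[addL(5) :: mulL(-3) :: fun]]
t=9: [C=(λq. 0) | E=∅ | K=[arg :: addL(5) :: mulL(-3) :: fun]]
t=10: [C=7 | E=∅ | K=[fun :: addL(5) :: mulL(-3) :: fun]]
t=11: [C=0 | E={q↦7} | K=[addL(5) :: mulL(-3) :: fun]]
t=12: [C=((λv. v) (let p = 7 in (if0 y then y else y))) | E={y↦-15} | K=∅]
t=13: [C=(λv. v) | E={y↦-15} | K=[arg]]
t=14: [C=(let p = 7 in (if0 y then y else y)) | E={y↦-15} | K=[fun]]
t=15: [C=7 | E={y↦-15} | K=[let p :: fun]]
t=16: [C=(if0 y then y else y) | E={p↦7, y↦-15} | K=[fun]]
t=17: [C=y | E={p↦7, y↦-15} | K=[if0 :: fun]]
t=18: [C=y | E={p↦7, y↦-15} | K=[fun]]
t=19: [C=v | E={v↦-15, y↦-15} | K=∅]
→ final value -15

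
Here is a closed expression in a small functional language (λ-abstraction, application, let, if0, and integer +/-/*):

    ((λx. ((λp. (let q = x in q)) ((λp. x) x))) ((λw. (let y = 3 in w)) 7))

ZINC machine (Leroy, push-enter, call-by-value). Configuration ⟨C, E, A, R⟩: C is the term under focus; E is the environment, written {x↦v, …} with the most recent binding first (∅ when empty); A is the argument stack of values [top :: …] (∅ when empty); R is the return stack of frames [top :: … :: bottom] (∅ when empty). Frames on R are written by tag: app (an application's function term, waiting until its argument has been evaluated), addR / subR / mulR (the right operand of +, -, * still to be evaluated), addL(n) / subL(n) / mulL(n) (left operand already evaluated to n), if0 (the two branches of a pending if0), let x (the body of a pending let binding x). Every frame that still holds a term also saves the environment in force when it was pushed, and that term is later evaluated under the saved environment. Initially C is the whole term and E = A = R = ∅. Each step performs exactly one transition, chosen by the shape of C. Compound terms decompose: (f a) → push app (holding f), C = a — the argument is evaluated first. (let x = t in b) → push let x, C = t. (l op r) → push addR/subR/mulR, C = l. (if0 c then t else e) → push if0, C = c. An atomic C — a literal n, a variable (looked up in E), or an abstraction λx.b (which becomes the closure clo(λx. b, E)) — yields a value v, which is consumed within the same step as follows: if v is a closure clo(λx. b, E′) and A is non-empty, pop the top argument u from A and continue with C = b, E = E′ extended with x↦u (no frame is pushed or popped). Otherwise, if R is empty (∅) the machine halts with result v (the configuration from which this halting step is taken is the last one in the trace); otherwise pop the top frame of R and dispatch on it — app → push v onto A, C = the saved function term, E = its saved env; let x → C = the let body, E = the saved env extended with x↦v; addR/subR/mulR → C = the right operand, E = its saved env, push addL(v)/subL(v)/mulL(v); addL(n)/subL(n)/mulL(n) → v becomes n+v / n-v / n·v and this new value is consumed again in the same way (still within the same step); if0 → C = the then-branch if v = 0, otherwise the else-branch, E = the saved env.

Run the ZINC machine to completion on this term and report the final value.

Answer: 7

Machine steps:
step 0: ⟨C=((λx. ((λp. (let q = x in q)) ((λp. x) x))) ((λw. (let y = 3 in w)) 7)); E=∅; A=∅; R=∅⟩
step 1: ⟨C=((λw. (let y = 3 in w)) 7); E=∅; A=∅; R=[app]⟩
step 2: ⟨C=7; E=∅; A=∅; R=[app :: app]⟩
step 3: ⟨C=(λw. (let y = 3 in w)); E=∅; A=[7]; R=[app]⟩
step 4: ⟨C=(let y = 3 in w); E={w↦7}; A=∅; R=[app]⟩
step 5: ⟨C=3; E={w↦7}; A=∅; R=[let y :: app]⟩
step 6: ⟨C=w; E={y↦3, w↦7}; A=∅; R=[app]⟩
step 7: ⟨C=(λx. ((λp. (let q = x in q)) ((λp. x) x))); E=∅; A=[7]; R=∅⟩
step 8: ⟨C=((λp. (let q = x in q)) ((λp. x) x)); E={x↦7}; A=∅; R=∅⟩
step 9: ⟨C=((λp. x) x); E={x↦7}; A=∅; R=[app]⟩
step 10: ⟨C=x; E={x↦7}; A=∅; R=[app :: app]⟩
step 11: ⟨C=(λp. x); E={x↦7}; A=[7]; R=[app]⟩
step 12: ⟨C=x; E={p↦7, x↦7}; A=∅; R=[app]⟩
step 13: ⟨C=(λp. (let q = x in q)); E={x↦7}; A=[7]; R=∅⟩
step 14: ⟨C=(let q = x in q); E={p↦7, x↦7}; A=∅; R=∅⟩
step 15: ⟨C=x; E={p↦7, x↦7}; A=∅; R=[let q]⟩
step 16: ⟨C=q; E={q↦7, p↦7, x↦7}; A=∅; R=∅⟩
→ final value 7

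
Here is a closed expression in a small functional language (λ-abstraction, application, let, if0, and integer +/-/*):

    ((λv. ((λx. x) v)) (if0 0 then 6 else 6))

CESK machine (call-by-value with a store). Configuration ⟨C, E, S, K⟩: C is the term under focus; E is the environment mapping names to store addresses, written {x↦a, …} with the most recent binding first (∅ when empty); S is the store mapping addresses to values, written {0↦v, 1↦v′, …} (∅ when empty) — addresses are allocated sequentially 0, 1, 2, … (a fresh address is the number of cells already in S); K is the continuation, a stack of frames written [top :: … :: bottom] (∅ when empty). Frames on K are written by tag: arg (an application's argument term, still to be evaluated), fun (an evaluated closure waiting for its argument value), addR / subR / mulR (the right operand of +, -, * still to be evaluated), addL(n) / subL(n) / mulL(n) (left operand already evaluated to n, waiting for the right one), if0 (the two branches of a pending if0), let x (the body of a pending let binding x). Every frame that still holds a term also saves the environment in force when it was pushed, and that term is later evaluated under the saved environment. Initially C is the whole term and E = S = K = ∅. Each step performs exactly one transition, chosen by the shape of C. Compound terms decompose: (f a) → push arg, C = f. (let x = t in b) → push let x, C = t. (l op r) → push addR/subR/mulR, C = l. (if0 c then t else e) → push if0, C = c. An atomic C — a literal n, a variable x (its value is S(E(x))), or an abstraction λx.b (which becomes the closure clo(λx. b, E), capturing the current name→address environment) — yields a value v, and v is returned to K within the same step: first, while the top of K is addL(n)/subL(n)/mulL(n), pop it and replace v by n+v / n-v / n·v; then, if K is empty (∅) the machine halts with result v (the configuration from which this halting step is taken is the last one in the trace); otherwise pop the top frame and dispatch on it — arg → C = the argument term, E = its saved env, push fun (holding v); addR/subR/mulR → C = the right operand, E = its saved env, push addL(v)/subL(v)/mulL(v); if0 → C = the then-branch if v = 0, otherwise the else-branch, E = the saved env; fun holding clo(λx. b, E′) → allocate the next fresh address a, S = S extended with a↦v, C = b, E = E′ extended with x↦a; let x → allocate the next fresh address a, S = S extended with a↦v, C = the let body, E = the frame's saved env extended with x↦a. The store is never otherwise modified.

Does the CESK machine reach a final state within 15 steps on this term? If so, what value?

0. [C=((λv. ((λx. x) v)) (if0 0 then 6 else 6)) | E=∅ | S=∅ | K=∅]
1. [C=(λv. ((λx. x) v)) | E=∅ | S=∅ | K=[arg]]
2. [C=(if0 0 then 6 else 6) | E=∅ | S=∅ | K=[fun]]
3. [C=0 | E=∅ | S=∅ | K=[if0 :: fun]]
4. [C=6 | E=∅ | S=∅ | K=[fun]]
5. [C=((λx. x) v) | E={v↦0} | S={0↦6} | K=∅]
6. [C=(λx. x) | E={v↦0} | S={0↦6} | K=[arg]]
7. [C=v | E={v↦0} | S={0↦6} | K=[fun]]
8. [C=x | E={x↦1, v↦0} | S={0↦6, 1↦6} | K=∅]
→ final value 6

Answer: 6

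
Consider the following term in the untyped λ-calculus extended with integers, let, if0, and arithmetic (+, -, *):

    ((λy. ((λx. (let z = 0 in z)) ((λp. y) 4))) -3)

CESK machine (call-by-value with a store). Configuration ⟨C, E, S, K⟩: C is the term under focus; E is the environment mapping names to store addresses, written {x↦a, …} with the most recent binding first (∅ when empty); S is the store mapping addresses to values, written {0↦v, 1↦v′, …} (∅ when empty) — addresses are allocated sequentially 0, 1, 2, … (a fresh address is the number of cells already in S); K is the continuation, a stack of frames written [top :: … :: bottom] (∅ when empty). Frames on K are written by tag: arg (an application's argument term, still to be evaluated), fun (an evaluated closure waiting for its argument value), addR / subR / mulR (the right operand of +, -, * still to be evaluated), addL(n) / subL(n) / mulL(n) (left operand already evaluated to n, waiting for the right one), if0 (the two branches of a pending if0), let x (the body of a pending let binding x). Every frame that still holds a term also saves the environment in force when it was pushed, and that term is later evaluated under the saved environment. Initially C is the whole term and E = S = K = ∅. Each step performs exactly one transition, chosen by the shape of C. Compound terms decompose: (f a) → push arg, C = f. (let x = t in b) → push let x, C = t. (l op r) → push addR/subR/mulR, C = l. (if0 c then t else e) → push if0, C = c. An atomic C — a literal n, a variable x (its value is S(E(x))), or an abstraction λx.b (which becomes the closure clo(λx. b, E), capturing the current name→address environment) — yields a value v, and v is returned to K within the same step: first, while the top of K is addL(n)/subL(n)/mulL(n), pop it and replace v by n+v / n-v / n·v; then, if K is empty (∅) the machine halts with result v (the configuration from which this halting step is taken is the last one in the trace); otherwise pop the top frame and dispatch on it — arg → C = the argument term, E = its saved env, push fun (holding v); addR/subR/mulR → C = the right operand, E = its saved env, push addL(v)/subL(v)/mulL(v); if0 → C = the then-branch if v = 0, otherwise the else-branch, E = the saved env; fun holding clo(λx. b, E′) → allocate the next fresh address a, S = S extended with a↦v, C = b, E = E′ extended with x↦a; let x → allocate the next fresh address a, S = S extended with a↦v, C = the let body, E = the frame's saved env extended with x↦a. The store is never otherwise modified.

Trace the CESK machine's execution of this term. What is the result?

Answer: 0

Machine steps:
0. ⟨C=((λy. ((λx. (let z = 0 in z)) ((λp. y) 4))) -3); E=∅; S=∅; K=∅⟩
1. ⟨C=(λy. ((λx. (let z = 0 in z)) ((λp. y) 4))); E=∅; S=∅; K=[arg]⟩
2. ⟨C=-3; E=∅; S=∅; K=[fun]⟩
3. ⟨C=((λx. (let z = 0 in z)) ((λp. y) 4)); E={y↦0}; S={0↦-3}; K=∅⟩
4. ⟨C=(λx. (let z = 0 in z)); E={y↦0}; S={0↦-3}; K=[arg]⟩
5. ⟨C=((λp. y) 4); E={y↦0}; S={0↦-3}; K=[fun]⟩
6. ⟨C=(λp. y); E={y↦0}; S={0↦-3}; K=[arg :: fun]⟩
7. ⟨C=4; E={y↦0}; S={0↦-3}; K=[fun :: fun]⟩
8. ⟨C=y; E={p↦1, y↦0}; S={0↦-3, 1↦4}; K=[fun]⟩
9. ⟨C=(let z = 0 in z); E={x↦2, y↦0}; S={0↦-3, 1↦4, 2↦-3}; K=∅⟩
10. ⟨C=0; E={x↦2, y↦0}; S={0↦-3, 1↦4, 2↦-3}; K=[let z]⟩
11. ⟨C=z; E={z↦3, x↦2, y↦0}; S={0↦-3, 1↦4, 2↦-3, 3↦0}; K=∅⟩
→ final value 0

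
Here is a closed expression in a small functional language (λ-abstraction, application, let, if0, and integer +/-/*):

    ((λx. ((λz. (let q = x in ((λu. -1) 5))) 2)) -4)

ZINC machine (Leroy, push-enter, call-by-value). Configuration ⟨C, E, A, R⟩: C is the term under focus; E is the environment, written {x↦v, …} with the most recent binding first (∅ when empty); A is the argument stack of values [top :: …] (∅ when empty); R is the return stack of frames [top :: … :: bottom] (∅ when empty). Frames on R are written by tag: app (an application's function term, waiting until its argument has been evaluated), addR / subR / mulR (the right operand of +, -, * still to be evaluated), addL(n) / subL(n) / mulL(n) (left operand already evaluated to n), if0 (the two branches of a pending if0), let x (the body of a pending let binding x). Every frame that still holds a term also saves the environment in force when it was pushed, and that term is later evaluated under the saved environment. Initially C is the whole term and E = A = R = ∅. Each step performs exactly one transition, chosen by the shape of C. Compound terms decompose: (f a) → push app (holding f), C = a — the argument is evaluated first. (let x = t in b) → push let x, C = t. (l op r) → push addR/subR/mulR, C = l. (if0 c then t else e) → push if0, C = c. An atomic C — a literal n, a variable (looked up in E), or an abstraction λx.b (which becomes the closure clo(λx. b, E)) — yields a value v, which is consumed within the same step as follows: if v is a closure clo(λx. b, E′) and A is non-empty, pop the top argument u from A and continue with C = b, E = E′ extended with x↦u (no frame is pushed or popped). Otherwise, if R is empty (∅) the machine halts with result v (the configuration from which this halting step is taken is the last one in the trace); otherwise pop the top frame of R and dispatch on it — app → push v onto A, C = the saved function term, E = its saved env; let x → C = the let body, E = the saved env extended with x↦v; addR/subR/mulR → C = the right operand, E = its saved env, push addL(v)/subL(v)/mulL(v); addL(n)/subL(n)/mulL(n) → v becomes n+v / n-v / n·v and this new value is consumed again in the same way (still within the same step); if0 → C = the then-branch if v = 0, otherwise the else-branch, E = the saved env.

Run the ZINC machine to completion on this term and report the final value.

[0] <C=((λx. ((λz. (let q = x in ((λu. -1) 5))) 2)) -4), E=∅, A=∅, R=∅>
[1] <C=-4, E=∅, A=∅, R=[app]>
[2] <C=(λx. ((λz. (let q = x in ((λu. -1) 5))) 2)), E=∅, A=[-4], R=∅>
[3] <C=((λz. (let q = x in ((λu. -1) 5))) 2), E={x↦-4}, A=∅, R=∅>
[4] <C=2, E={x↦-4}, A=∅, R=[app]>
[5] <C=(λz. (let q = x in ((λu. -1) 5))), E={x↦-4}, A=[2], R=∅>
[6] <C=(let q = x in ((λu. -1) 5)), E={z↦2, x↦-4}, A=∅, R=∅>
[7] <C=x, E={z↦2, x↦-4}, A=∅, R=[let q]>
[8] <C=((λu. -1) 5), E={q↦-4, z↦2, x↦-4}, A=∅, R=∅>
[9] <C=5, E={q↦-4, z↦2, x↦-4}, A=∅, R=[app]>
[10] <C=(λu. -1), E={q↦-4, z↦2, x↦-4}, A=[5], R=∅>
[11] <C=-1, E={u↦5, q↦-4, z↦2, x↦-4}, A=∅, R=∅>
→ final value -1

Answer: -1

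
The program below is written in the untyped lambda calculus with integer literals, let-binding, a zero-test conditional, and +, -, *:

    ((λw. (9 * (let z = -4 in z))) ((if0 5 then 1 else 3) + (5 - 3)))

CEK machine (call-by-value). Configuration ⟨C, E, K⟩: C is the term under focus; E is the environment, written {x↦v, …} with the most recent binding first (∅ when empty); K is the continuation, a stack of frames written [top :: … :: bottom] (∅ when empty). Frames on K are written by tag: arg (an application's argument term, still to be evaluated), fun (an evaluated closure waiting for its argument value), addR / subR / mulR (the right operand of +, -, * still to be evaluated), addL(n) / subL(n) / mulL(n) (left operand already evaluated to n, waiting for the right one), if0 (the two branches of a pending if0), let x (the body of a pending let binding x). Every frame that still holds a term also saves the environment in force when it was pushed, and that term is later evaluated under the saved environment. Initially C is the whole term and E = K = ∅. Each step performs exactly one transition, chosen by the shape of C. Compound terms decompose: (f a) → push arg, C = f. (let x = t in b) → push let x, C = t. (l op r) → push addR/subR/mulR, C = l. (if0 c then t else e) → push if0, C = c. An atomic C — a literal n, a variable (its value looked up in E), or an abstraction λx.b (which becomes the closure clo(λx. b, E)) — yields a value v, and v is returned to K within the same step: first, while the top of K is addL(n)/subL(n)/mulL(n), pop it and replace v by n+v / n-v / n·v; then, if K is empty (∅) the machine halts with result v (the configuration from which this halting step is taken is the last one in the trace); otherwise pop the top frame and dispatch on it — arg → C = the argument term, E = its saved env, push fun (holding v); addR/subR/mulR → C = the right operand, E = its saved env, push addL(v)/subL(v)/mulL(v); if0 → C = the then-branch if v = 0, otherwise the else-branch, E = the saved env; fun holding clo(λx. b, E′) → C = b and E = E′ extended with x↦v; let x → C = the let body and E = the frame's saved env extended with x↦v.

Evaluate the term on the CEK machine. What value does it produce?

[0] [C=((λw. (9 * (let z = -4 in z))) ((if0 5 then 1 else 3) + (5 - 3))) | E=∅ | K=∅]
[1] [C=(λw. (9 * (let z = -4 in z))) | E=∅ | K=[arg]]
[2] [C=((if0 5 then 1 else 3) + (5 - 3)) | E=∅ | K=[fun]]
[3] [C=(if0 5 then 1 else 3) | E=∅ | K=[addR :: fun]]
[4] [C=5 | E=∅ | K=[if0 :: addR :: fun]]
[5] [C=3 | E=∅ | K=[addR :: fun]]
[6] [C=(5 - 3) | E=∅ | K=[addL(3) :: fun]]
[7] [C=5 | E=∅ | K=[subR :: addL(3) :: fun]]
[8] [C=3 | E=∅ | K=[subL(5) :: addL(3) :: fun]]
[9] [C=(9 * (let z = -4 in z)) | E={w↦5} | K=∅]
[10] [C=9 | E={w↦5} | K=[mulR]]
[11] [C=(let z = -4 in z) | E={w↦5} | K=[mulL(9)]]
[12] [C=-4 | E={w↦5} | K=[let z :: mulL(9)]]
[13] [C=z | E={z↦-4, w↦5} | K=[mulL(9)]]
→ final value -36

Answer: -36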